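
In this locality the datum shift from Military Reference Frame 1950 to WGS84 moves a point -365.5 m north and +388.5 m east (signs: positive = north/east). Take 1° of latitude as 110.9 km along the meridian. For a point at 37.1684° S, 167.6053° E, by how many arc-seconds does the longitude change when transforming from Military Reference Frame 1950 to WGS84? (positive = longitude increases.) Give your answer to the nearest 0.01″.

Δλ = 15.83″

At latitude -37.1684°, cos φ = 0.796863.
1° of longitude at this latitude = 110.9 × cos φ = 88.37 km, so Δλ = 388.5 / 88372.1 = 0.0043962° = 15.826″.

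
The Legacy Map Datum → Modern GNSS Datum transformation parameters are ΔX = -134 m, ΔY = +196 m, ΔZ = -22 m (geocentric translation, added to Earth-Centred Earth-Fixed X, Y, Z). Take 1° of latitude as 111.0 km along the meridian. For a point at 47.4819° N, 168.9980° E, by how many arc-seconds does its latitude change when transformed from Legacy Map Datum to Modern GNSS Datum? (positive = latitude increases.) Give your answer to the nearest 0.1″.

sin φ = 0.737064, cos φ = 0.675823, sin λ = 0.190843, cos λ = -0.981621.
North component: ΔN = −sin φ cos λ·ΔX − sin φ sin λ·ΔY + cos φ·ΔZ = −(0.737064)(-0.981621)(-134) − (0.737064)(0.190843)(196) + (0.675823)(-22) = -139.39 m.
1° of latitude spans 111000 m, so Δφ = -139.39 / 111000 × 3600 = -4.521″.

Δφ = -4.5″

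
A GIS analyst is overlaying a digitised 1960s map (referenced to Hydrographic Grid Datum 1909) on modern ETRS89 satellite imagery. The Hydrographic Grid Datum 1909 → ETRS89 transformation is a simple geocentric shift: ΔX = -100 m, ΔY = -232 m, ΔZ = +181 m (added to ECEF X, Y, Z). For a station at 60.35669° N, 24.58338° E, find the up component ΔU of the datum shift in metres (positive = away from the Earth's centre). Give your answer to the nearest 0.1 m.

ΔU = 64.6 m

The local up (radial) axis is (cos φ cos λ, cos φ sin λ, sin φ), giving ΔU = -44.977 − 47.737 + 157.311 = 64.60 m.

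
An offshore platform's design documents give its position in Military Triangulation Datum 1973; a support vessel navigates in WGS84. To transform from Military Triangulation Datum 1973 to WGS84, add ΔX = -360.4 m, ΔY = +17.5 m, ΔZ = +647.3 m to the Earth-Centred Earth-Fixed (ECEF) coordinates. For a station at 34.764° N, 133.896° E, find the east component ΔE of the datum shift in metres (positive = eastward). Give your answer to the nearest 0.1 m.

The local east axis at (φ, λ) is (−sin λ, cos λ, 0), so ΔE = −sin(133.896°)·(-360.4) + cos(133.896°)·17.5 = 247.57 m.

ΔE = 247.6 m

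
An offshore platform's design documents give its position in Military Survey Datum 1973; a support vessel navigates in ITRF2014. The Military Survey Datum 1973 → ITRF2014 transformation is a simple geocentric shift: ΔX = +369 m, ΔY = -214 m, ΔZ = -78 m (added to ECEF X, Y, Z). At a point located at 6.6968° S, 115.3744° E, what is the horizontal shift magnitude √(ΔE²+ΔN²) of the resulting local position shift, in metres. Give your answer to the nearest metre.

269 m

The local east axis at (φ, λ) is (−sin λ, cos λ, 0), so ΔE = −sin(115.3744°)·369 + cos(115.3744°)·(-214) = -241.70 m.
The local north axis is (−sin φ cos λ, −sin φ sin λ, cos φ), giving ΔN = -18.440 − 22.548 − 77.468 = -118.46 m.
Horizontal magnitude = √(ΔE² + ΔN²) = √((-241.70)² + (-118.46)²) = 269.16 m.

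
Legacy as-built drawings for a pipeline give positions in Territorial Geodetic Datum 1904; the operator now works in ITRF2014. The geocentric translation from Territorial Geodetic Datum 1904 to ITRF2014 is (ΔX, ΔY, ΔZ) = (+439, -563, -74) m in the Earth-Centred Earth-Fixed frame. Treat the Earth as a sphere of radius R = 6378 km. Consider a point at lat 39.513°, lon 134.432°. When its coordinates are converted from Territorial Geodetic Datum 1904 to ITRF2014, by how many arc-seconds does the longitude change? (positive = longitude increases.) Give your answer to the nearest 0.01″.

Δλ = 3.38″

sin φ = 0.636253, cos φ = 0.771480, sin λ = 0.714082, cos λ = -0.700062.
East component: ΔE = −sin λ·ΔX + cos λ·ΔY = −(0.714082)(439) + (-0.700062)(-563) = 80.65 m.
1° of latitude spans πR/180 = 111317 m; at latitude φ, 1° of longitude spans that × cos φ = 85878.9 m, so Δλ = 80.65 / 85878.9 × 3600 = 3.381″.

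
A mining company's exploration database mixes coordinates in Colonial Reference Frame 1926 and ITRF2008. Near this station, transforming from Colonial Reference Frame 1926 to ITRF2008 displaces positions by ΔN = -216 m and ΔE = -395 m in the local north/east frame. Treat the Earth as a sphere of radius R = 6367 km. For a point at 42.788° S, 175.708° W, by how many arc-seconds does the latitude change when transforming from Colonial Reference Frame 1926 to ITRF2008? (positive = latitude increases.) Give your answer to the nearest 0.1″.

Δφ = -7.0″

On a sphere of radius R, 1 rad of latitude = R, so Δφ = ΔN / R = -216.0 / 6367000 = -3.3925e-05 rad = -6.998″.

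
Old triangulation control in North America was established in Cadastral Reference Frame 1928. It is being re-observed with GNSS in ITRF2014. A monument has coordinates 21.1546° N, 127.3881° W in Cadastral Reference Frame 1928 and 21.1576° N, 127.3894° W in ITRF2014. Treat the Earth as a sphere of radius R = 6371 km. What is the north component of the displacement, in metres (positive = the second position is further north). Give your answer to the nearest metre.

Δφ = 21.1576° − 21.1546° = +0.0030°; Δλ = -127.3894° − -127.3881° = -0.0013°.
1° along a meridian = πR/180 = 111195 m.
ΔN = Δφ × 111195 = 333.6 m; ΔE = Δλ × 111195 × cos(21.1546°) = -0.0013 × 111195 × 0.932610 = -134.8 m.

ΔN = 334 m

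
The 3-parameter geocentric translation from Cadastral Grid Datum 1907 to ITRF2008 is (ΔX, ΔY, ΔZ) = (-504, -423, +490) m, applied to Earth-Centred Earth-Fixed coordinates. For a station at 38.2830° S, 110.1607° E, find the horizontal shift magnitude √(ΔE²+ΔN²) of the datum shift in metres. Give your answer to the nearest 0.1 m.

At φ = -38.2830°, λ = 110.1607°: sin φ = -0.619546, cos φ = 0.784960, sin λ = 0.938730, cos λ = -0.344654.
ΔE = −sin λ·ΔX + cos λ·ΔY = −(0.938730)·(-504) + (-0.344654)·(-423) = 618.91 m.
ΔN = −sin φ cos λ·ΔX − sin φ sin λ·ΔY + cos φ·ΔZ = −(-0.619546)(-0.344654)(-504) − (-0.619546)(0.938730)(-423) + (0.784960)(490) = 246.24 m.
Horizontal magnitude = √(ΔE² + ΔN²) = √(618.91² + 246.24²) = 666.09 m.

666.1 m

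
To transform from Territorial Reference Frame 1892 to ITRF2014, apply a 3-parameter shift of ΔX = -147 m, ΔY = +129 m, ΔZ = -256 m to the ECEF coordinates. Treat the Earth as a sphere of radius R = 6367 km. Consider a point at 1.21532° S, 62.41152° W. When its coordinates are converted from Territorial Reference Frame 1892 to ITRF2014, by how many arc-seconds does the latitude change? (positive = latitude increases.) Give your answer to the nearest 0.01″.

Δφ = -8.42″

sin φ = -0.021210, cos φ = 0.999775, sin λ = -0.886297, cos λ = 0.463118.
North component: ΔN = −sin φ cos λ·ΔX − sin φ sin λ·ΔY + cos φ·ΔZ = −(-0.021210)(0.463118)(-147) − (-0.021210)(-0.886297)(129) + (0.999775)(-256) = -259.81 m.
1° of latitude spans πR/180 = 111125 m, so Δφ = -259.81 / 111125 × 3600 = -8.417″.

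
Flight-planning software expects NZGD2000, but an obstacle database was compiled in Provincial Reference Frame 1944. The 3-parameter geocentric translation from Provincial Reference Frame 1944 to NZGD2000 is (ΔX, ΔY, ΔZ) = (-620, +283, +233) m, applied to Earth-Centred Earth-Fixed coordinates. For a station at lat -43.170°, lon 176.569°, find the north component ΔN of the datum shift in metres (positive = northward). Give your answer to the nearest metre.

At φ = -43.170°, λ = 176.569°: sin φ = -0.684165, cos φ = 0.729327, sin λ = 0.059846, cos λ = -0.998208.
ΔN = −sin φ cos λ·ΔX − sin φ sin λ·ΔY + cos φ·ΔZ = −(-0.684165)(-0.998208)(-620) − (-0.684165)(0.059846)(283) + (0.729327)(233) = 604.94 m.

ΔN = 605 m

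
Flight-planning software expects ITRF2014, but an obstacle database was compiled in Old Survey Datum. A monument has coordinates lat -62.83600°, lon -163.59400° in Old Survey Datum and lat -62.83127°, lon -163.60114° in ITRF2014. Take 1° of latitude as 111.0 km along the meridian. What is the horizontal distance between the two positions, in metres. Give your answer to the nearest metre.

638 m

Δφ = -62.83127° − -62.83600° = +0.00473°; Δλ = -163.60114° − -163.59400° = -0.00714°.
ΔN = Δφ × 111000 = 525.0 m; ΔE = Δλ × 111000 × cos(-62.83600°) = -0.00714 × 111000 × 0.456539 = -361.8 m.
Distance = √(ΔE² + ΔN²) = √((-361.8)² + 525.0²) = 637.6 m.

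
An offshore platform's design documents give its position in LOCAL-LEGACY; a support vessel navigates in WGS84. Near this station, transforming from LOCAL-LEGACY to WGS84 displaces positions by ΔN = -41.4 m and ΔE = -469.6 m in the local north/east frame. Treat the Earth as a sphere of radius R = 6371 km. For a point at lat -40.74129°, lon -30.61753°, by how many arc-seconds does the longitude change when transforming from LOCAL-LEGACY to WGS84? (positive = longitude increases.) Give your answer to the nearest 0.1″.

Δλ = -20.1″

At latitude -40.74129°, cos φ = 0.757664.
One radian of longitude at latitude φ spans R cos φ, so Δλ = ΔE / (R cos φ) = -469.6 / (6371000 × 0.757664) = -9.7285e-05 rad = -20.066″.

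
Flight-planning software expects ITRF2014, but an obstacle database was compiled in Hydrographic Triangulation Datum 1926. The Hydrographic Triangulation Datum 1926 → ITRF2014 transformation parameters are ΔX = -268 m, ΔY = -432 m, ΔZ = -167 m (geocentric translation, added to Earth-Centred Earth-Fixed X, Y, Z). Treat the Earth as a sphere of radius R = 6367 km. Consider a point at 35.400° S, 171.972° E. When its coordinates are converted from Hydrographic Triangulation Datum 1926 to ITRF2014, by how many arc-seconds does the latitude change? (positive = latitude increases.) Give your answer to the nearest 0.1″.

sin φ = -0.579281, cos φ = 0.815128, sin λ = 0.139657, cos λ = -0.990200.
North component: ΔN = −sin φ cos λ·ΔX − sin φ sin λ·ΔY + cos φ·ΔZ = −(-0.579281)(-0.990200)(-268) − (-0.579281)(0.139657)(-432) + (0.815128)(-167) = -17.35 m.
1° of latitude spans πR/180 = 111125 m, so Δφ = -17.35 / 111125 × 3600 = -0.562″.

Δφ = -0.6″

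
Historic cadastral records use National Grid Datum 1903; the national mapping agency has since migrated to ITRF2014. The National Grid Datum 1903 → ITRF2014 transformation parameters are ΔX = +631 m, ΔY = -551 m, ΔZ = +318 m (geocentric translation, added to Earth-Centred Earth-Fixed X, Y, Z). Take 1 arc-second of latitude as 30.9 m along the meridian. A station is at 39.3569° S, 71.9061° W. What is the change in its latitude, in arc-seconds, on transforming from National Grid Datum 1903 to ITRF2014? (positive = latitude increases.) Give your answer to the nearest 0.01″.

Δφ = 22.73″

sin φ = -0.634149, cos φ = 0.773211, sin λ = -0.950549, cos λ = 0.310575.
North component: ΔN = −sin φ cos λ·ΔX − sin φ sin λ·ΔY + cos φ·ΔZ = −(-0.634149)(0.310575)(631) − (-0.634149)(-0.950549)(-551) + (0.773211)(318) = 702.29 m.
1° of latitude spans 3600 × 30.90 = 111240 m, so Δφ = 702.29 / 111240 × 3600 = 22.728″.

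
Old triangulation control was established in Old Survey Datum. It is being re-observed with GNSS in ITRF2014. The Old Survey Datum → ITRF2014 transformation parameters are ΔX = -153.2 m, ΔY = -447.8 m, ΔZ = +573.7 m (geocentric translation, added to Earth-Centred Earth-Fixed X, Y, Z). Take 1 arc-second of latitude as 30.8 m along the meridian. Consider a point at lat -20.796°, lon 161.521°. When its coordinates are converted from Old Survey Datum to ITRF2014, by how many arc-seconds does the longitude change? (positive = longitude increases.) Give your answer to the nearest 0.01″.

sin φ = -0.355042, cos φ = 0.934850, sin λ = 0.316957, cos λ = -0.948440.
East component: ΔE = −sin λ·ΔX + cos λ·ΔY = −(0.316957)(-153.2) + (-0.948440)(-447.8) = 473.27 m.
1° of latitude spans 3600 × 30.80 = 110880 m; at latitude φ, 1° of longitude spans that × cos φ = 103656.2 m, so Δλ = 473.27 / 103656.2 × 3600 = 16.437″.

Δλ = 16.44″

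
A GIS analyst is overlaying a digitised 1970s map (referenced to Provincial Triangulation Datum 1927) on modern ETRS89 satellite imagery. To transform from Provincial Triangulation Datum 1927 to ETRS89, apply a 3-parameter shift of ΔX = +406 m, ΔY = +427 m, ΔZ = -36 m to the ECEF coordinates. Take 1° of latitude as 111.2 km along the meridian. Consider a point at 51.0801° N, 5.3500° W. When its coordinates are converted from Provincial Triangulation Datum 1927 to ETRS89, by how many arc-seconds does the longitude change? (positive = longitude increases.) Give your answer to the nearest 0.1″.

Δλ = 23.9″

sin φ = 0.778025, cos φ = 0.628233, sin λ = -0.093239, cos λ = 0.995644.
East component: ΔE = −sin λ·ΔX + cos λ·ΔY = −(-0.093239)(406) + (0.995644)(427) = 463.00 m.
1° of latitude spans 111200 m; at latitude φ, 1° of longitude spans that × cos φ = 69859.5 m, so Δλ = 463.00 / 69859.5 × 3600 = 23.859″.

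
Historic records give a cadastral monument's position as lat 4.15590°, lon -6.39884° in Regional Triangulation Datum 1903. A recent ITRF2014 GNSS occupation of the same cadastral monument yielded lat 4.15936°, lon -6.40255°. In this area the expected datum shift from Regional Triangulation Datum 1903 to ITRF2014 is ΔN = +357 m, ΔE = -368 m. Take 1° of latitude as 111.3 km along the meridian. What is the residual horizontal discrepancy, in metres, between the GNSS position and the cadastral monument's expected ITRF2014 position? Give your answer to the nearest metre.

Observed coordinate differences: Δφ = +0.00346°, Δλ = -0.00371°.
Converting to metres (1° lat = 111300 m, cos φ = 0.997371): observed ΔN = 385.1 m, observed ΔE = -411.8 m.
Subtracting the expected shift leaves a residual of 385.1 − (357) = 28.1 m north and -411.8 − (-368) = -43.8 m east.
Residual distance = √(28.1² + (-43.8)²) = 52.1 m.

52 m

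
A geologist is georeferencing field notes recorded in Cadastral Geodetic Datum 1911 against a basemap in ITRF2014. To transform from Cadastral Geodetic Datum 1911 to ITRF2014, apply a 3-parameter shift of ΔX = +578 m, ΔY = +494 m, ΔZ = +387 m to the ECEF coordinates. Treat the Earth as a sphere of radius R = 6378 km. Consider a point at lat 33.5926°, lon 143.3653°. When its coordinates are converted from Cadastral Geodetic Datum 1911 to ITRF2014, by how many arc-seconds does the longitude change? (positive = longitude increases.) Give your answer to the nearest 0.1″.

sin φ = 0.553284, cos φ = 0.832993, sin λ = 0.596711, cos λ = -0.802456.
East component: ΔE = −sin λ·ΔX + cos λ·ΔY = −(0.596711)(578) + (-0.802456)(494) = -741.31 m.
1° of latitude spans πR/180 = 111317 m; at latitude φ, 1° of longitude spans that × cos φ = 92726.3 m, so Δλ = -741.31 / 92726.3 × 3600 = -28.781″.

Δλ = -28.8″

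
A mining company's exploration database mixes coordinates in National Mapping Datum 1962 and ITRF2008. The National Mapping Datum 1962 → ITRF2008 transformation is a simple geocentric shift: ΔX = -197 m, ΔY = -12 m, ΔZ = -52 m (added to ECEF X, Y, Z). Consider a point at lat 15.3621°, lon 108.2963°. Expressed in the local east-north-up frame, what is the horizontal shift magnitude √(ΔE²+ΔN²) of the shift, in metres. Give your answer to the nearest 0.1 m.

At φ = 15.3621°, λ = 108.2963°: sin φ = 0.264918, cos φ = 0.964271, sin λ = 0.949446, cos λ = -0.313931.
ΔE = −sin λ·ΔX + cos λ·ΔY = −(0.949446)·(-197) + (-0.313931)·(-12) = 190.81 m.
ΔN = −sin φ cos λ·ΔX − sin φ sin λ·ΔY + cos φ·ΔZ = −(0.264918)(-0.313931)(-197) − (0.264918)(0.949446)(-12) + (0.964271)(-52) = -63.51 m.
Horizontal magnitude = √(ΔE² + ΔN²) = √(190.81² + (-63.51)²) = 201.10 m.

201.1 m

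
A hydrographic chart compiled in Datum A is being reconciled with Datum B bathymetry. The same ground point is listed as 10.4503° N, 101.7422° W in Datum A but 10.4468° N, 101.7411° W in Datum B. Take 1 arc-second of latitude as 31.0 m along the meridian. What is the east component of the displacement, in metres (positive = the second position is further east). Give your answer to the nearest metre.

ΔE = 121 m

Δφ = 10.4468° − 10.4503° = -0.0035°; Δλ = -101.7411° − -101.7422° = +0.0011°.
1° of latitude = 3600 × 31.00 = 111600 m.
ΔN = Δφ × 111600 = -390.6 m; ΔE = Δλ × 111600 × cos(10.4503°) = +0.0011 × 111600 × 0.983413 = 120.7 m.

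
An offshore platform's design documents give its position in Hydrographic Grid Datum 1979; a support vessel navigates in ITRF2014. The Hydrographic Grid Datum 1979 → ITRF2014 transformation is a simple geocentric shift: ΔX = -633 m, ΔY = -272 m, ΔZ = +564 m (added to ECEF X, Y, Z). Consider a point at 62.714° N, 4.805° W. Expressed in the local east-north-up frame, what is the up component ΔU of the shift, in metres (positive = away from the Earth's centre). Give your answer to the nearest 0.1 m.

At φ = 62.714°, λ = -4.805°: sin φ = 0.888729, cos φ = 0.458432, sin λ = -0.083765, cos λ = 0.996486.
ΔU = cos φ cos λ·ΔX + cos φ sin λ·ΔY + sin φ·ΔZ = (0.458432)(0.996486)(-633) + (0.458432)(-0.083765)(-272) + (0.888729)(564) = 222.52 m.

ΔU = 222.5 m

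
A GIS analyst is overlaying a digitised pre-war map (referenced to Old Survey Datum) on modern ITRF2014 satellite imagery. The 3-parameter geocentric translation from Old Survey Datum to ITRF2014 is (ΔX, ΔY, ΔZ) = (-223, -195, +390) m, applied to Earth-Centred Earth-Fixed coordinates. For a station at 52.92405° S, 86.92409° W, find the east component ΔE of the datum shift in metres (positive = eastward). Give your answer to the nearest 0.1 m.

ΔE = -233.1 m

At φ = -52.92405°, λ = -86.92409°: sin φ = -0.797837, cos φ = 0.602873, sin λ = -0.998559, cos λ = 0.053659.
ΔE = −sin λ·ΔX + cos λ·ΔY = −(-0.998559)·(-223) + (0.053659)·(-195) = -233.14 m.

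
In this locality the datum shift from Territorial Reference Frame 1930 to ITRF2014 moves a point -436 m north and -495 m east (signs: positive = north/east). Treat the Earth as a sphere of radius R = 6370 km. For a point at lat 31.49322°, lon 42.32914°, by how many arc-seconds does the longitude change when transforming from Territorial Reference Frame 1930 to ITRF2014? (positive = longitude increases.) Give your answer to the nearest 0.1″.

At latitude 31.49322°, cos φ = 0.852702.
One radian of longitude at latitude φ spans R cos φ, so Δλ = ΔE / (R cos φ) = -495.0 / (6370000 × 0.852702) = -9.1131e-05 rad = -18.797″.

Δλ = -18.8″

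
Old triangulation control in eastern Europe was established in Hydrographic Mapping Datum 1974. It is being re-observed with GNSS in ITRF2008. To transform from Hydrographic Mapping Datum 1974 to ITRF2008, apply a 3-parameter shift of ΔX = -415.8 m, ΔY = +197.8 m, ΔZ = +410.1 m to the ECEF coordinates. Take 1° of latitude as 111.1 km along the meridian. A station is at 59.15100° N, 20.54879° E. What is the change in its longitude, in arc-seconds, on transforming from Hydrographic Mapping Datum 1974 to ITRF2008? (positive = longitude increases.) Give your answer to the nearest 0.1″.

Δλ = 20.9″

sin φ = 0.858522, cos φ = 0.512777, sin λ = 0.351005, cos λ = 0.936374.
East component: ΔE = −sin λ·ΔX + cos λ·ΔY = −(0.351005)(-415.8) + (0.936374)(197.8) = 331.16 m.
1° of latitude spans 111100 m; at latitude φ, 1° of longitude spans that × cos φ = 56969.6 m, so Δλ = 331.16 / 56969.6 × 3600 = 20.927″.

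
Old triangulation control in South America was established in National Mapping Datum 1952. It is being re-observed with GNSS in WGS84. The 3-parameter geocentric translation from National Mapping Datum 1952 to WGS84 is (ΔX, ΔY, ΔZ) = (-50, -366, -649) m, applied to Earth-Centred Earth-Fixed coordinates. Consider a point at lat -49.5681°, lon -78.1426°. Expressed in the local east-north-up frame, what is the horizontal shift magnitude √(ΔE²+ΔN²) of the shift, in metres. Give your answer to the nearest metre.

The local east axis at (φ, λ) is (−sin λ, cos λ, 0), so ΔE = −sin(-78.1426°)·(-50) + cos(-78.1426°)·(-366) = -124.14 m.
The local north axis is (−sin φ cos λ, −sin φ sin λ, cos φ), giving ΔN = -7.820 + 272.646 − 420.905 = -156.08 m.
Horizontal magnitude = √(ΔE² + ΔN²) = √((-124.14)² + (-156.08)²) = 199.43 m.

199 m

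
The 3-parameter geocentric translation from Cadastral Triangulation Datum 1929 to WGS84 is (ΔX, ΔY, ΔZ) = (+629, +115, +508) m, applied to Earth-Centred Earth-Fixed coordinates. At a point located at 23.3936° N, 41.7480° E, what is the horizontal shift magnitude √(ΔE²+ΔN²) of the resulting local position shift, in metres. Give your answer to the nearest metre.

416 m

The local east axis at (φ, λ) is (−sin λ, cos λ, 0), so ΔE = −sin(41.7480°)·629 + cos(41.7480°)·115 = -333.02 m.
The local north axis is (−sin φ cos λ, −sin φ sin λ, cos φ), giving ΔN = -186.327 − 30.403 + 466.242 = 249.51 m.
Horizontal magnitude = √(ΔE² + ΔN²) = √((-333.02)² + 249.51²) = 416.13 m.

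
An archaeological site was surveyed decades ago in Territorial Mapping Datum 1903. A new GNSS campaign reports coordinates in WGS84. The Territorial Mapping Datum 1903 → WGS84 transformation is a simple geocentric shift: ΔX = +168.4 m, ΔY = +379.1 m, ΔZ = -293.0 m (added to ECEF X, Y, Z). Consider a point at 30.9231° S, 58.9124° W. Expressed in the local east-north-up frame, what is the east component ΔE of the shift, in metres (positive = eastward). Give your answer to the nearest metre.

ΔE = 340 m

The local east axis at (φ, λ) is (−sin λ, cos λ, 0), so ΔE = −sin(-58.9124°)·168.4 + cos(-58.9124°)·379.1 = 339.96 m.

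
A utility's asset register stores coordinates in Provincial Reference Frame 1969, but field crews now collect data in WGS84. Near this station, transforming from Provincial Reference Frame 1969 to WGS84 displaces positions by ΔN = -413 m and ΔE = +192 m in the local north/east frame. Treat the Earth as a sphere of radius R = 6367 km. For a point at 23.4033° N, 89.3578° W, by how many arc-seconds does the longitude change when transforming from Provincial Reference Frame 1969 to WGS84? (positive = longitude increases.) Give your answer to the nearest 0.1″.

At latitude 23.4033°, cos φ = 0.917732.
One radian of longitude at latitude φ spans R cos φ, so Δλ = ΔE / (R cos φ) = 192.0 / (6367000 × 0.917732) = 3.2859e-05 rad = 6.778″.

Δλ = 6.8″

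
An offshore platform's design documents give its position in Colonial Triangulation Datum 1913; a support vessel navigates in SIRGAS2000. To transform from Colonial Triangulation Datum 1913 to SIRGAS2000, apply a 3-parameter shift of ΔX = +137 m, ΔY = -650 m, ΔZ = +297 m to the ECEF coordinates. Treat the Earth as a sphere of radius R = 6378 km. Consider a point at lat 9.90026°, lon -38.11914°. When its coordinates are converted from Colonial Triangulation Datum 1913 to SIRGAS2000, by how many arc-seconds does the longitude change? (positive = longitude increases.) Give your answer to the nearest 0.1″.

Δλ = -14.0″

sin φ = 0.171934, cos φ = 0.985109, sin λ = -0.617299, cos λ = 0.786729.
East component: ΔE = −sin λ·ΔX + cos λ·ΔY = −(-0.617299)(137) + (0.786729)(-650) = -426.80 m.
1° of latitude spans πR/180 = 111317 m; at latitude φ, 1° of longitude spans that × cos φ = 109659.4 m, so Δλ = -426.80 / 109659.4 × 3600 = -14.012″.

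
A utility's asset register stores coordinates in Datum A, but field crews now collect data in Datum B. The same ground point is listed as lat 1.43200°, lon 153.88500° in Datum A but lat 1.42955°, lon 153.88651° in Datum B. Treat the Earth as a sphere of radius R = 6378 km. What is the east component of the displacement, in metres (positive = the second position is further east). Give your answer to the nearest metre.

ΔE = 168 m

Δφ = 1.42955° − 1.43200° = -0.00245°; Δλ = 153.88651° − 153.88500° = +0.00151°.
1° along a meridian = πR/180 = 111317 m.
ΔN = Δφ × 111317 = -272.7 m; ΔE = Δλ × 111317 × cos(1.43200°) = +0.00151 × 111317 × 0.999688 = 168.0 m.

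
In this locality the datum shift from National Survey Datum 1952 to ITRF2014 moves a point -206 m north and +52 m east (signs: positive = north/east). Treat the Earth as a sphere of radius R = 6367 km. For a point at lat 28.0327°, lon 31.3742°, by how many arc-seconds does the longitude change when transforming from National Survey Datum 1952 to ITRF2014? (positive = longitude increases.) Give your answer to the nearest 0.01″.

Δλ = 1.91″

At latitude 28.0327°, cos φ = 0.882680.
One radian of longitude at latitude φ spans R cos φ, so Δλ = ΔE / (R cos φ) = 52.0 / (6367000 × 0.882680) = 9.2526e-06 rad = 1.908″.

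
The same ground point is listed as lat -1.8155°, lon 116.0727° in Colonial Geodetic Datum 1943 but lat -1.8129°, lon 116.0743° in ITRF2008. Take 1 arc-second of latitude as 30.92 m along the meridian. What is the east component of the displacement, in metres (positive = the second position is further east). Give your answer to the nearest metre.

Δφ = -1.8129° − -1.8155° = +0.0026°; Δλ = 116.0743° − 116.0727° = +0.0016°.
1° of latitude = 3600 × 30.92 = 111312 m.
ΔN = Δφ × 111312 = 289.4 m; ΔE = Δλ × 111312 × cos(-1.8155°) = +0.0016 × 111312 × 0.999498 = 178.0 m.

ΔE = 178 m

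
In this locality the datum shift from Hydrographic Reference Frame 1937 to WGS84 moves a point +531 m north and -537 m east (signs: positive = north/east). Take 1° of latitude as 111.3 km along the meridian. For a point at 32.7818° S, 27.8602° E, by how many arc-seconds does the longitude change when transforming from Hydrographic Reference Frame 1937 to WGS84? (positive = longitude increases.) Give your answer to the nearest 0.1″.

Δλ = -20.7″

At latitude -32.7818°, cos φ = 0.840739.
1° of longitude at this latitude = 111.3 × cos φ = 93.57 km, so Δλ = -537.0 / 93574.2 = -0.0057388° = -20.660″.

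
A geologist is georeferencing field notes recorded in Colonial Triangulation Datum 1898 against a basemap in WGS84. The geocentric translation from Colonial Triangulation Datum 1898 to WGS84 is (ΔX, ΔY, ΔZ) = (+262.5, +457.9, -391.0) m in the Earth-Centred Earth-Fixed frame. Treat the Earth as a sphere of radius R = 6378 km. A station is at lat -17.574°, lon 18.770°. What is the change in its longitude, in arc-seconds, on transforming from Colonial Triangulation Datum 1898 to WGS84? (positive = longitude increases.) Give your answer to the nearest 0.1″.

Δλ = 11.8″

sin φ = -0.301937, cos φ = 0.953328, sin λ = 0.321770, cos λ = 0.946818.
East component: ΔE = −sin λ·ΔX + cos λ·ΔY = −(0.321770)(262.5) + (0.946818)(457.9) = 349.08 m.
1° of latitude spans πR/180 = 111317 m; at latitude φ, 1° of longitude spans that × cos φ = 106121.7 m, so Δλ = 349.08 / 106121.7 × 3600 = 11.842″.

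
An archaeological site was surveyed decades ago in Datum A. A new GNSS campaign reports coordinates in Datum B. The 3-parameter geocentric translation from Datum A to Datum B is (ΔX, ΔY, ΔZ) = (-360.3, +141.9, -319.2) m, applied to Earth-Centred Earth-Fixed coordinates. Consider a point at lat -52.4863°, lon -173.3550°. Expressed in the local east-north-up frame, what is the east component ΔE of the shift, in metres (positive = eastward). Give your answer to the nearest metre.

ΔE = -183 m

The local east axis at (φ, λ) is (−sin λ, cos λ, 0), so ΔE = −sin(-173.3550°)·(-360.3) + cos(-173.3550°)·141.9 = -182.64 m.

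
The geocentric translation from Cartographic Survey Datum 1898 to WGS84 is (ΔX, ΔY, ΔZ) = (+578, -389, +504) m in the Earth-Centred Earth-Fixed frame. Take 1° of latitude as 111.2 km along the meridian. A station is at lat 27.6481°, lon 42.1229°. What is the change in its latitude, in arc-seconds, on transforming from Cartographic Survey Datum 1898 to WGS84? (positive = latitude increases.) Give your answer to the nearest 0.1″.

sin φ = 0.464040, cos φ = 0.885814, sin λ = 0.670723, cos λ = 0.741708.
North component: ΔN = −sin φ cos λ·ΔX − sin φ sin λ·ΔY + cos φ·ΔZ = −(0.464040)(0.741708)(578) − (0.464040)(0.670723)(-389) + (0.885814)(504) = 368.59 m.
1° of latitude spans 111200 m, so Δφ = 368.59 / 111200 × 3600 = 11.933″.

Δφ = 11.9″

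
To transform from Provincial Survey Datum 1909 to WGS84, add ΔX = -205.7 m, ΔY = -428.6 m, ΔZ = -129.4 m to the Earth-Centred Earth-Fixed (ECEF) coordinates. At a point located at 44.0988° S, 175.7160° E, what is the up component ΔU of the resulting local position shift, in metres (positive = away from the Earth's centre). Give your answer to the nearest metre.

ΔU = 214 m

The local up (radial) axis is (cos φ cos λ, cos φ sin λ, sin φ), giving ΔU = 147.309 − 22.992 + 90.049 = 214.37 m.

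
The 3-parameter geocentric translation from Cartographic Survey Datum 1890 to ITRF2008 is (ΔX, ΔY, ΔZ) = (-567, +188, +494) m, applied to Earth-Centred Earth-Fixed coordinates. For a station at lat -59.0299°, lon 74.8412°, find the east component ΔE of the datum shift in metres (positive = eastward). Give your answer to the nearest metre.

The local east axis at (φ, λ) is (−sin λ, cos λ, 0), so ΔE = −sin(74.8412°)·(-567) + cos(74.8412°)·188 = 596.43 m.

ΔE = 596 m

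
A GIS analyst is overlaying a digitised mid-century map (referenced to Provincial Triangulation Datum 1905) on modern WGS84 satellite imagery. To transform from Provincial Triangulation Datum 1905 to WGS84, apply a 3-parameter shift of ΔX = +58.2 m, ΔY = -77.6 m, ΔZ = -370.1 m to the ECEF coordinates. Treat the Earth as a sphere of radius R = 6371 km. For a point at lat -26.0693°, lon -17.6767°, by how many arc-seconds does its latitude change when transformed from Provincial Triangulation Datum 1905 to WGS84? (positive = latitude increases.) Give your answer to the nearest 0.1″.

Δφ = -9.6″

sin φ = -0.439458, cos φ = 0.898263, sin λ = -0.303646, cos λ = 0.952785.
North component: ΔN = −sin φ cos λ·ΔX − sin φ sin λ·ΔY + cos φ·ΔZ = −(-0.439458)(0.952785)(58.2) − (-0.439458)(-0.303646)(-77.6) + (0.898263)(-370.1) = -297.72 m.
1° of latitude spans πR/180 = 111195 m, so Δφ = -297.72 / 111195 × 3600 = -9.639″.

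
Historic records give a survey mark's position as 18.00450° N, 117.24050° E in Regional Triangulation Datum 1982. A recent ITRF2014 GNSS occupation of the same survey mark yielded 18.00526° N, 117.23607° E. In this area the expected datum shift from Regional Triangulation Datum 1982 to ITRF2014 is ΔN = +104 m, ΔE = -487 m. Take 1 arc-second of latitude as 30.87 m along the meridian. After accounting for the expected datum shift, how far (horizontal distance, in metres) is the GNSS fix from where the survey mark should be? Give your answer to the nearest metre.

27 m

Observed coordinate differences: Δφ = +0.00076°, Δλ = -0.00443°.
Converting to metres (1° lat = 111132 m, cos φ = 0.951032): observed ΔN = 84.5 m, observed ΔE = -468.2 m.
Subtracting the expected shift leaves a residual of 84.5 − (104) = -19.5 m north and -468.2 − (-487) = 18.8 m east.
Residual distance = √((-19.5)² + 18.8²) = 27.1 m.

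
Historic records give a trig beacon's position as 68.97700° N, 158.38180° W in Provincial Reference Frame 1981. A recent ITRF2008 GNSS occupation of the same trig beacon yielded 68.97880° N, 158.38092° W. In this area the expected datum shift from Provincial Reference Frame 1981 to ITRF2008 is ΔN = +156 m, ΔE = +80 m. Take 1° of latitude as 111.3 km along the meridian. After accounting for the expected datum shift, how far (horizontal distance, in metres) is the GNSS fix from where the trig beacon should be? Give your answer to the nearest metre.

Observed coordinate differences: Δφ = +0.00180°, Δλ = +0.00088°.
Converting to metres (1° lat = 111300 m, cos φ = 0.358743): observed ΔN = 200.3 m, observed ΔE = 35.1 m.
Subtracting the expected shift leaves a residual of 200.3 − (156) = 44.3 m north and 35.1 − (80) = -44.9 m east.
Residual distance = √(44.3² + (-44.9)²) = 63.1 m.

63 m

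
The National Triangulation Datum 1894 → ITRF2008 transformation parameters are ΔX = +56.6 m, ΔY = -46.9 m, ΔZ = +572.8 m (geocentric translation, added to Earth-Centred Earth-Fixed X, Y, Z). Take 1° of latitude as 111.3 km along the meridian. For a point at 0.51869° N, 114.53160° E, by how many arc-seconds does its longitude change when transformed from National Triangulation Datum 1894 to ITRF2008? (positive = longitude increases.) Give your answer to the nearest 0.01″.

Δλ = -1.04″

sin φ = 0.009053, cos φ = 0.999959, sin λ = 0.909732, cos λ = -0.415195.
East component: ΔE = −sin λ·ΔX + cos λ·ΔY = −(0.909732)(56.6) + (-0.415195)(-46.9) = -32.02 m.
1° of latitude spans 111300 m; at latitude φ, 1° of longitude spans that × cos φ = 111295.4 m, so Δλ = -32.02 / 111295.4 × 3600 = -1.036″.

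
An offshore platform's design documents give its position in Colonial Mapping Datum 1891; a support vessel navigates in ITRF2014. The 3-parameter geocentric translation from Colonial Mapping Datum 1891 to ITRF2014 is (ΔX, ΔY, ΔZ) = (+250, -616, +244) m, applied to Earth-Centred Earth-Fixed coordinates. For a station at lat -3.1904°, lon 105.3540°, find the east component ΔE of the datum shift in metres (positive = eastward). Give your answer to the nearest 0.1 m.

At φ = -3.1904°, λ = 105.3540°: sin φ = -0.055654, cos φ = 0.998450, sin λ = 0.964308, cos λ = -0.264782.
ΔE = −sin λ·ΔX + cos λ·ΔY = −(0.964308)·(250) + (-0.264782)·(-616) = -77.97 m.

ΔE = -78.0 m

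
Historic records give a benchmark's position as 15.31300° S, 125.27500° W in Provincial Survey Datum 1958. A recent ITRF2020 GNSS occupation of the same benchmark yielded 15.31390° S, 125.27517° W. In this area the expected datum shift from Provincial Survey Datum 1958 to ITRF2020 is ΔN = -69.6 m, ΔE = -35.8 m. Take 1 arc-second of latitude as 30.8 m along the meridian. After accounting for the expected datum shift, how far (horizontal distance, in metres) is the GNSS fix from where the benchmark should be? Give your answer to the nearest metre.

35 m

Observed coordinate differences: Δφ = -0.00090°, Δλ = -0.00017°.
Converting to metres (1° lat = 110880 m, cos φ = 0.964498): observed ΔN = -99.8 m, observed ΔE = -18.2 m.
Subtracting the expected shift leaves a residual of -99.8 − (-69.6) = -30.2 m north and -18.2 − (-35.8) = 17.6 m east.
Residual distance = √((-30.2)² + 17.6²) = 35.0 m.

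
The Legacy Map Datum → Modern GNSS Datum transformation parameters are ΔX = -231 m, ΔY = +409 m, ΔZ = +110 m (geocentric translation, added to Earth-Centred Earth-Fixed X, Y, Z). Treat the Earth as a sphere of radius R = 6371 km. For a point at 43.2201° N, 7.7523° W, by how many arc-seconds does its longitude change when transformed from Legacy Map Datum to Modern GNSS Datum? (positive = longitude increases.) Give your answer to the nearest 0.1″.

Δλ = 16.6″

sin φ = 0.684803, cos φ = 0.728728, sin λ = -0.134891, cos λ = 0.990860.
East component: ΔE = −sin λ·ΔX + cos λ·ΔY = −(-0.134891)(-231) + (0.990860)(409) = 374.10 m.
1° of latitude spans πR/180 = 111195 m; at latitude φ, 1° of longitude spans that × cos φ = 81030.9 m, so Δλ = 374.10 / 81030.9 × 3600 = 16.620″.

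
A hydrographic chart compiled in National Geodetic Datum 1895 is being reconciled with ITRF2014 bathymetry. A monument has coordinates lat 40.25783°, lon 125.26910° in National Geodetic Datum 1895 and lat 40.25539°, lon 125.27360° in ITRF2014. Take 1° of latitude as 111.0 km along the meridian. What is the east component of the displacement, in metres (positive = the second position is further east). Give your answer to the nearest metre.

ΔE = 381 m

Δφ = 40.25539° − 40.25783° = -0.00244°; Δλ = 125.27360° − 125.26910° = +0.00450°.
ΔN = Δφ × 111000 = -270.8 m; ΔE = Δλ × 111000 × cos(40.25783°) = +0.00450 × 111000 × 0.763144 = 381.2 m.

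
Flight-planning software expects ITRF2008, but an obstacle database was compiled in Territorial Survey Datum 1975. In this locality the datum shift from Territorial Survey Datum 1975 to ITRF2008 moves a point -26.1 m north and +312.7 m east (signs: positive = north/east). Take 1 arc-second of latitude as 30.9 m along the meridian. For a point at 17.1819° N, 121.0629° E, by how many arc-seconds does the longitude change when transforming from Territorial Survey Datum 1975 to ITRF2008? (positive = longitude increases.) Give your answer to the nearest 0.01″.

Δλ = 10.59″

At latitude 17.1819°, cos φ = 0.955372.
1″ of longitude at this latitude = 30.90 × cos φ = 29.5210 m, so Δλ = 312.7 / 29.5210 = 10.592″.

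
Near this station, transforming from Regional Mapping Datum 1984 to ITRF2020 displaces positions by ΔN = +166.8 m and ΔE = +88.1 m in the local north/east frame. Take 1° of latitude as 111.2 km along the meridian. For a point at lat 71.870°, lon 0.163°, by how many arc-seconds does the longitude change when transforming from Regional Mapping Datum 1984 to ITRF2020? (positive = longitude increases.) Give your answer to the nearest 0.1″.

At latitude 71.870°, cos φ = 0.311174.
1° of longitude at this latitude = 111.2 × cos φ = 34.60 km, so Δλ = 88.1 / 34602.6 = 0.0025461° = 9.166″.

Δλ = 9.2″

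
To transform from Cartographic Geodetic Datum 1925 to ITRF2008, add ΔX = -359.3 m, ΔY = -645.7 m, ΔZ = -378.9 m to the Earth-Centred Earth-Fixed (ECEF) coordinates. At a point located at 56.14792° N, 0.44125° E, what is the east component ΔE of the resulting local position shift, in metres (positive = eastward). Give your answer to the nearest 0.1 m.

ΔE = -642.9 m

The local east axis at (φ, λ) is (−sin λ, cos λ, 0), so ΔE = −sin(0.44125°)·(-359.3) + cos(0.44125°)·(-645.7) = -642.91 m.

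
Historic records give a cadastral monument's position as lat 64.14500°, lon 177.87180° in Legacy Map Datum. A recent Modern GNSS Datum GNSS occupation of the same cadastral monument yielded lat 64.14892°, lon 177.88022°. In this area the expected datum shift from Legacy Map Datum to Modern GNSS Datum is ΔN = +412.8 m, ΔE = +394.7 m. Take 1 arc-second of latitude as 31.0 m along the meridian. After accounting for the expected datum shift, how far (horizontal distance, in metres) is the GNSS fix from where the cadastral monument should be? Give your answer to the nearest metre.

29 m

Observed coordinate differences: Δφ = +0.00392°, Δλ = +0.00842°.
Converting to metres (1° lat = 111600 m, cos φ = 0.436095): observed ΔN = 437.5 m, observed ΔE = 409.8 m.
Subtracting the expected shift leaves a residual of 437.5 − (412.8) = 24.7 m north and 409.8 − (394.7) = 15.1 m east.
Residual distance = √(24.7² + 15.1²) = 28.9 m.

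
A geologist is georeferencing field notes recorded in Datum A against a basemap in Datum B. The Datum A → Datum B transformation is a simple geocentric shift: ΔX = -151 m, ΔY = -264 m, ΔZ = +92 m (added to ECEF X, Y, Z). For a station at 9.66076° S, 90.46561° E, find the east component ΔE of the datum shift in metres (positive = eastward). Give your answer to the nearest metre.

The local east axis at (φ, λ) is (−sin λ, cos λ, 0), so ΔE = −sin(90.46561°)·(-151) + cos(90.46561°)·(-264) = 153.14 m.

ΔE = 153 m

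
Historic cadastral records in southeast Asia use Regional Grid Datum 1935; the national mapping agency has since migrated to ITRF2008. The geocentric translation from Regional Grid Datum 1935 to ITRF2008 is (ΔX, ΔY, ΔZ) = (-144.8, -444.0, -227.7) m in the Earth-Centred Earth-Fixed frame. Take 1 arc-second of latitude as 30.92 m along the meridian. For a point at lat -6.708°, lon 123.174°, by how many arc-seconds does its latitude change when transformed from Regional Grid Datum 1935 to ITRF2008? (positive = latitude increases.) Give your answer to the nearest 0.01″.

Δφ = -8.42″

sin φ = -0.116809, cos φ = 0.993154, sin λ = 0.837013, cos λ = -0.547183.
North component: ΔN = −sin φ cos λ·ΔX − sin φ sin λ·ΔY + cos φ·ΔZ = −(-0.116809)(-0.547183)(-144.8) − (-0.116809)(0.837013)(-444.0) + (0.993154)(-227.7) = -260.30 m.
1° of latitude spans 3600 × 30.92 = 111312 m, so Δφ = -260.30 / 111312 × 3600 = -8.418″.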